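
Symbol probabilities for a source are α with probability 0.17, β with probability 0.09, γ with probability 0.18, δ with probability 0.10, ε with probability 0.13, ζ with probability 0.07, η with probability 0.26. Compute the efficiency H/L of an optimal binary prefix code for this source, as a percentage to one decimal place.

98.6%

Entropy H = −Σ p log₂ p ≈ 2.6812 bits.
Huffman merges: 7/100+9/100→4/25; 1/10+13/100→23/100; 4/25+17/100→33/100; 9/50+23/100→41/100; 13/50+33/100→59/100; 41/100+59/100→1. L = 68/25 ≈ 2.7200.
Efficiency = H/L = 2.6812/2.7200 = 98.6%.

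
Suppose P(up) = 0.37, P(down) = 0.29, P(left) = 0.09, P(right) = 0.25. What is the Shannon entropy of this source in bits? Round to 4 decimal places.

1.8613 bits

H = −Σ pᵢ log₂ pᵢ.
−0.37·log₂(0.37) = 0.5307
−0.29·log₂(0.29) = 0.5179
−0.09·log₂(0.09) = 0.3127
−0.25·log₂(0.25) = 0.5000
Sum ≈ 1.8613 → 1.8613 bits.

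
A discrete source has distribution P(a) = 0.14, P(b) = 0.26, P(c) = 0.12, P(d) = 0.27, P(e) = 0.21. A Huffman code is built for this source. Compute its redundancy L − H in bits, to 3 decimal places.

0.008 bits

Entropy H = −Σ p log₂ p ≈ 2.2523 bits.
Huffman merges: 3/25+7/50→13/50; 21/100+13/50→47/100; 13/50+27/100→53/100; 47/100+53/100→1. L = 113/50 ≈ 2.2600.
L − H = 2.2600 − 2.2523 = 0.008 bits.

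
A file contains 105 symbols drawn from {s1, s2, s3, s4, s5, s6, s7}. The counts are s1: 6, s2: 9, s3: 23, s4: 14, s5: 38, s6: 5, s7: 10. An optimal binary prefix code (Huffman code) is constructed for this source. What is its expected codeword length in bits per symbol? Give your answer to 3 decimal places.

2.524 bits/symbol

Probabilities are the counts divided by 105.
Repeatedly combine the two least-probable nodes; the expected code length is the sum of the merged weights.
merge 1/21 + 2/35 → 11/105
merge 3/35 + 2/21 → 19/105
merge 11/105 + 2/15 → 5/21
merge 19/105 + 23/105 → 2/5
merge 5/21 + 38/105 → 3/5
merge 2/5 + 3/5 → 1
L = 11/105 + 19/105 + 5/21 + 2/5 + 3/5 + 1 = 53/21 ≈ 2.524 bits/symbol.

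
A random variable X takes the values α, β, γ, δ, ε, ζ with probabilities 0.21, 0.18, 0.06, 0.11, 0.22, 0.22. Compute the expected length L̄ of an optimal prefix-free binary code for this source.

Repeatedly combine the two least-probable nodes; the expected code length is the sum of the merged weights.
merge 3/50 + 11/100 → 17/100
merge 17/100 + 9/50 → 7/20
merge 21/100 + 11/50 → 43/100
merge 11/50 + 7/20 → 57/100
merge 43/100 + 57/100 → 1
L = 17/100 + 7/20 + 43/100 + 57/100 + 1 = 63/25 = 2.52 bits/symbol.

2.52 bits/symbol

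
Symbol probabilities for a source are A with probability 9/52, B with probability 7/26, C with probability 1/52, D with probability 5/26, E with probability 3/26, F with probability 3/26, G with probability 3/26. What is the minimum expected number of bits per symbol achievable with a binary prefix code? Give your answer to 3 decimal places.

2.673 bits/symbol

Repeatedly combine the two least-probable nodes; the expected code length is the sum of the merged weights.
merge 1/52 + 3/26 → 7/52
merge 3/26 + 3/26 → 3/13
merge 7/52 + 9/52 → 4/13
merge 5/26 + 3/13 → 11/26
merge 7/26 + 4/13 → 15/26
merge 11/26 + 15/26 → 1
L = 7/52 + 3/13 + 4/13 + 11/26 + 15/26 + 1 = 139/52 ≈ 2.673 bits/symbol.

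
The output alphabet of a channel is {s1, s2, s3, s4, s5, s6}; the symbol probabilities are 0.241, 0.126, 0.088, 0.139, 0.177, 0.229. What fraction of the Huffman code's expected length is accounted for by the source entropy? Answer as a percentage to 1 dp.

99.0%

Entropy H = −Σ p log₂ p ≈ 2.5047 bits.
Huffman merges: 11/125+63/500→107/500; 139/1000+177/1000→79/250; 107/500+229/1000→443/1000; 241/1000+79/250→557/1000; 443/1000+557/1000→1. L = 253/100 ≈ 2.5300.
Efficiency = H/L = 2.5047/2.5300 = 99.0%.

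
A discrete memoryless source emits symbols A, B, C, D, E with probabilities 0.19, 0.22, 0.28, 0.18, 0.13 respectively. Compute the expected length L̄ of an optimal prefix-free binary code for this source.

Repeatedly combine the two least-probable nodes; the expected code length is the sum of the merged weights.
merge 13/100 + 9/50 → 31/100
merge 19/100 + 11/50 → 41/100
merge 7/25 + 31/100 → 59/100
merge 41/100 + 59/100 → 1
L = 31/100 + 41/100 + 59/100 + 1 = 231/100 = 2.31 bits/symbol.

2.31 bits/symbol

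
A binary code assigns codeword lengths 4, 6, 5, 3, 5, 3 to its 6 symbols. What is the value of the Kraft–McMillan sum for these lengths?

0.390625

With common denominator 2^6 = 64: Σ 2^(−ℓᵢ) = 4/64 + 1/64 + 2/64 + 8/64 + 2/64 + 8/64 = 25/64 = 0.390625.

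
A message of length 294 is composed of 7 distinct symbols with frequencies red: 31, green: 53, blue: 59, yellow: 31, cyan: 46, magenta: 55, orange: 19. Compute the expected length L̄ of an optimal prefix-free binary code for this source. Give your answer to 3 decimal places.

Probabilities are the counts divided by 294.
Repeatedly combine the two least-probable nodes; the expected code length is the sum of the merged weights.
merge 19/294 + 31/294 → 25/147
merge 31/294 + 23/147 → 11/42
merge 25/147 + 53/294 → 103/294
merge 55/294 + 59/294 → 19/49
merge 11/42 + 103/294 → 30/49
merge 19/49 + 30/49 → 1
L = 25/147 + 11/42 + 103/294 + 19/49 + 30/49 + 1 = 409/147 ≈ 2.782 bits/symbol.

2.782 bits/symbol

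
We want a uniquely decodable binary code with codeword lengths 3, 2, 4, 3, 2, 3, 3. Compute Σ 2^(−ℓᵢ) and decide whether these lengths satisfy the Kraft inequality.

With common denominator 2^4 = 16: Σ 2^(−ℓᵢ) = 2/16 + 4/16 + 1/16 + 2/16 + 4/16 + 2/16 + 2/16 = 17/16 = 1.0625.
Kraft's inequality requires Σ ≤ 1; here Σ = 1.0625 > 1, so no such prefix code exists.

1.0625; no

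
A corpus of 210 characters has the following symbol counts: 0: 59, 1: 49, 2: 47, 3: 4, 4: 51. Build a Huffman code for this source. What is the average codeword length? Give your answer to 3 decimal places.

2.243 bits/symbol

Probabilities are the counts divided by 210.
Repeatedly combine the two least-probable nodes; the expected code length is the sum of the merged weights.
merge 2/105 + 47/210 → 17/70
merge 7/30 + 17/70 → 10/21
merge 17/70 + 59/210 → 11/21
merge 10/21 + 11/21 → 1
L = 17/70 + 10/21 + 11/21 + 1 = 157/70 ≈ 2.243 bits/symbol.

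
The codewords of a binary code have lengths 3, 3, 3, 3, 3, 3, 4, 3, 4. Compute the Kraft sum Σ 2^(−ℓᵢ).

1

With common denominator 2^4 = 16: Σ 2^(−ℓᵢ) = 2/16 + 2/16 + 2/16 + 2/16 + 2/16 + 2/16 + 1/16 + 2/16 + 1/16 = 16/16 = 1.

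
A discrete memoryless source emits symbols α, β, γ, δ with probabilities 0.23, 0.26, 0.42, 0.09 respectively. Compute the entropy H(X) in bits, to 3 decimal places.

1.831 bits

H = −Σ pᵢ log₂ pᵢ.
−0.23·log₂(0.23) = 0.4877
−0.26·log₂(0.26) = 0.5053
−0.42·log₂(0.42) = 0.5256
−0.09·log₂(0.09) = 0.3127
Sum ≈ 1.8313 → 1.831 bits.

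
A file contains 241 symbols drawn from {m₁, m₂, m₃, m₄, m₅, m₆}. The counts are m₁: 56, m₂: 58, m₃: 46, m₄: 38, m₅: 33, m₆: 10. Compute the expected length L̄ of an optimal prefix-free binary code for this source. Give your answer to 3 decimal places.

Probabilities are the counts divided by 241.
Repeatedly combine the two least-probable nodes; the expected code length is the sum of the merged weights.
merge 10/241 + 33/241 → 43/241
merge 38/241 + 43/241 → 81/241
merge 46/241 + 56/241 → 102/241
merge 58/241 + 81/241 → 139/241
merge 102/241 + 139/241 → 1
L = 43/241 + 81/241 + 102/241 + 139/241 + 1 = 606/241 ≈ 2.515 bits/symbol.

2.515 bits/symbol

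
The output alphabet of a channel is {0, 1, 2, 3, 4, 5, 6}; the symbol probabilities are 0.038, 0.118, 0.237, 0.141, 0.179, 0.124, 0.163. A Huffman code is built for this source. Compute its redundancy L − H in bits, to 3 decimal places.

Entropy H = −Σ p log₂ p ≈ 2.6781 bits.
Huffman merges: 19/500+59/500→39/250; 31/250+141/1000→53/200; 39/250+163/1000→319/1000; 179/1000+237/1000→52/125; 53/200+319/1000→73/125; 52/125+73/125→1. L = 137/50 ≈ 2.7400.
L − H = 2.7400 − 2.6781 = 0.062 bits.

0.062 bits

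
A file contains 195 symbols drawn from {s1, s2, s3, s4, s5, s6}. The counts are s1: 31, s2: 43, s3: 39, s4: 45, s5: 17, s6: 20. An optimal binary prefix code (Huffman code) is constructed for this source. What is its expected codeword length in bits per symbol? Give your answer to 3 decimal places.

Probabilities are the counts divided by 195.
Repeatedly combine the two least-probable nodes; the expected code length is the sum of the merged weights.
merge 17/195 + 4/39 → 37/195
merge 31/195 + 37/195 → 68/195
merge 1/5 + 43/195 → 82/195
merge 3/13 + 68/195 → 113/195
merge 82/195 + 113/195 → 1
L = 37/195 + 68/195 + 82/195 + 113/195 + 1 = 33/13 ≈ 2.538 bits/symbol.

2.538 bits/symbol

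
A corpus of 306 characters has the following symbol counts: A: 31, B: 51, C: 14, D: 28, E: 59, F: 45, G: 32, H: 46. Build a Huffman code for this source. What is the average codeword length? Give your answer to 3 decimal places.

2.944 bits/symbol

Probabilities are the counts divided by 306.
Repeatedly combine the two least-probable nodes; the expected code length is the sum of the merged weights.
merge 7/153 + 14/153 → 7/51
merge 31/306 + 16/153 → 7/34
merge 7/51 + 5/34 → 29/102
merge 23/153 + 1/6 → 97/306
merge 59/306 + 7/34 → 61/153
merge 29/102 + 97/306 → 92/153
merge 61/153 + 92/153 → 1
L = 7/51 + 7/34 + 29/102 + 97/306 + 61/153 + 92/153 + 1 = 53/18 ≈ 2.944 bits/symbol.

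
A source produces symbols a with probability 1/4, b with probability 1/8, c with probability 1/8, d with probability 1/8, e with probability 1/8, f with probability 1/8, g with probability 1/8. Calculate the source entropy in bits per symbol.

2.75 bits

Each probability is a power of 1/2, so log₂(1/p) is an integer.
H = Σ p·log₂(1/p) = 1/4·2 + 1/8·3 + 1/8·3 + 1/8·3 + 1/8·3 + 1/8·3 + 1/8·3 = 2.75 bits.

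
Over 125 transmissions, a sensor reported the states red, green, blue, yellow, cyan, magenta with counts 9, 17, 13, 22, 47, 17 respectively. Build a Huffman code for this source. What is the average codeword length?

2.424 bits/symbol

Probabilities are the counts divided by 125.
Repeatedly combine the two least-probable nodes; the expected code length is the sum of the merged weights.
merge 9/125 + 13/125 → 22/125
merge 17/125 + 17/125 → 34/125
merge 22/125 + 22/125 → 44/125
merge 34/125 + 44/125 → 78/125
merge 47/125 + 78/125 → 1
L = 22/125 + 34/125 + 44/125 + 78/125 + 1 = 303/125 = 2.424 bits/symbol.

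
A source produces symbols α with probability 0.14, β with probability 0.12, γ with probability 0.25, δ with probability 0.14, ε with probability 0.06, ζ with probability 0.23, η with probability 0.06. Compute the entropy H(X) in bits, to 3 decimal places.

H = −Σ pᵢ log₂ pᵢ.
−0.14·log₂(0.14) = 0.3971
−0.12·log₂(0.12) = 0.3671
−0.25·log₂(0.25) = 0.5000
−0.14·log₂(0.14) = 0.3971
−0.06·log₂(0.06) = 0.2435
−0.23·log₂(0.23) = 0.4877
−0.06·log₂(0.06) = 0.2435
Sum ≈ 2.6360 → 2.636 bits.

2.636 bits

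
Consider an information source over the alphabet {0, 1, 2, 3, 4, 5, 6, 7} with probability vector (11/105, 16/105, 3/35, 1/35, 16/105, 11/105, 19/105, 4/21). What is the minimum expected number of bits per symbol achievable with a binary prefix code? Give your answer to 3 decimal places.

Repeatedly combine the two least-probable nodes; the expected code length is the sum of the merged weights.
merge 1/35 + 3/35 → 4/35
merge 11/105 + 11/105 → 22/105
merge 4/35 + 16/105 → 4/15
merge 16/105 + 19/105 → 1/3
merge 4/21 + 22/105 → 2/5
merge 4/15 + 1/3 → 3/5
merge 2/5 + 3/5 → 1
L = 4/35 + 22/105 + 4/15 + 1/3 + 2/5 + 3/5 + 1 = 307/105 ≈ 2.924 bits/symbol.

2.924 bits/symbol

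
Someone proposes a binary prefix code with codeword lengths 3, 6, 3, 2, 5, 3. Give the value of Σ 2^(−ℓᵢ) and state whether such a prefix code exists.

0.671875; yes

With common denominator 2^6 = 64: Σ 2^(−ℓᵢ) = 8/64 + 1/64 + 8/64 + 16/64 + 2/64 + 8/64 = 43/64 = 0.671875.
Kraft's inequality requires Σ ≤ 1; here Σ = 0.671875 ≤ 1, so such a prefix code exists.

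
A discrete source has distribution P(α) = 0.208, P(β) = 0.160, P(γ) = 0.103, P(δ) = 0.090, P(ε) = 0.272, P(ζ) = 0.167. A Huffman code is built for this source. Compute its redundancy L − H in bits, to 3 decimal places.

Entropy H = −Σ p log₂ p ≈ 2.4867 bits.
Huffman merges: 9/100+103/1000→193/1000; 4/25+167/1000→327/1000; 193/1000+26/125→401/1000; 34/125+327/1000→599/1000; 401/1000+599/1000→1. L = 63/25 ≈ 2.5200.
L − H = 2.5200 − 2.4867 = 0.033 bits.

0.033 bits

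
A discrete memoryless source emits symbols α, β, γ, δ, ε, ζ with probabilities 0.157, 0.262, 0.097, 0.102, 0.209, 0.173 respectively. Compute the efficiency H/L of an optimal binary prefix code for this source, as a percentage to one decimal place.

Entropy H = −Σ p log₂ p ≈ 2.4980 bits.
Huffman merges: 97/1000+51/500→199/1000; 157/1000+173/1000→33/100; 199/1000+209/1000→51/125; 131/500+33/100→74/125; 51/125+74/125→1. L = 2529/1000 ≈ 2.5290.
Efficiency = H/L = 2.4980/2.5290 = 98.8%.

98.8%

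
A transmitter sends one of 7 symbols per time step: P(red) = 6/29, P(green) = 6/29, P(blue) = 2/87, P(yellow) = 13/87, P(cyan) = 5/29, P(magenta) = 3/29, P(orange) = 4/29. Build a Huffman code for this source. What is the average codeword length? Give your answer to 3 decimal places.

Repeatedly combine the two least-probable nodes; the expected code length is the sum of the merged weights.
merge 2/87 + 3/29 → 11/87
merge 11/87 + 4/29 → 23/87
merge 13/87 + 5/29 → 28/87
merge 6/29 + 6/29 → 12/29
merge 23/87 + 28/87 → 17/29
merge 12/29 + 17/29 → 1
L = 11/87 + 23/87 + 28/87 + 12/29 + 17/29 + 1 = 236/87 ≈ 2.713 bits/symbol.

2.713 bits/symbol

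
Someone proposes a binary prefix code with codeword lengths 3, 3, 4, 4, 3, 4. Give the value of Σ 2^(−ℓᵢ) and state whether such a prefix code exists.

0.5625; yes

With common denominator 2^4 = 16: Σ 2^(−ℓᵢ) = 2/16 + 2/16 + 1/16 + 1/16 + 2/16 + 1/16 = 9/16 = 0.5625.
Kraft's inequality requires Σ ≤ 1; here Σ = 0.5625 ≤ 1, so such a prefix code exists.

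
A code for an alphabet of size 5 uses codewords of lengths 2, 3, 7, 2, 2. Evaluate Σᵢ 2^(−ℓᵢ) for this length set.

With common denominator 2^7 = 128: Σ 2^(−ℓᵢ) = 32/128 + 16/128 + 1/128 + 32/128 + 32/128 = 113/128 = 0.8828125.

0.8828125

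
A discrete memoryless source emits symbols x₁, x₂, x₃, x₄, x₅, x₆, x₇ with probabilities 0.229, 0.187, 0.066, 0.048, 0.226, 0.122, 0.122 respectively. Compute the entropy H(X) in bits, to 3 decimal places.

H = −Σ pᵢ log₂ pᵢ.
−0.229·log₂(0.229) = 0.4870
−0.187·log₂(0.187) = 0.4523
−0.066·log₂(0.066) = 0.2588
−0.048·log₂(0.048) = 0.2103
−0.226·log₂(0.226) = 0.4849
−0.122·log₂(0.122) = 0.3703
−0.122·log₂(0.122) = 0.3703
Sum ≈ 2.6339 → 2.634 bits.

2.634 bits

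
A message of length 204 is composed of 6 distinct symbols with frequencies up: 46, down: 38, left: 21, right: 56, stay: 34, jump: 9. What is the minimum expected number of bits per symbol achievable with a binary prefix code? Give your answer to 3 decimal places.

Probabilities are the counts divided by 204.
Repeatedly combine the two least-probable nodes; the expected code length is the sum of the merged weights.
merge 3/68 + 7/68 → 5/34
merge 5/34 + 1/6 → 16/51
merge 19/102 + 23/102 → 7/17
merge 14/51 + 16/51 → 10/17
merge 7/17 + 10/17 → 1
L = 5/34 + 16/51 + 7/17 + 10/17 + 1 = 251/102 ≈ 2.461 bits/symbol.

2.461 bits/symbol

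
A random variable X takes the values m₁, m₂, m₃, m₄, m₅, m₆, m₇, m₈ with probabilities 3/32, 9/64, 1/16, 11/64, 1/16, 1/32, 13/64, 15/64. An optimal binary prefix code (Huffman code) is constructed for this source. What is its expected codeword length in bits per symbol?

Repeatedly combine the two least-probable nodes; the expected code length is the sum of the merged weights.
merge 1/32 + 1/16 → 3/32
merge 1/16 + 3/32 → 5/32
merge 3/32 + 9/64 → 15/64
merge 5/32 + 11/64 → 21/64
merge 13/64 + 15/64 → 7/16
merge 15/64 + 21/64 → 9/16
merge 7/16 + 9/16 → 1
L = 3/32 + 5/32 + 15/64 + 21/64 + 7/16 + 9/16 + 1 = 45/16 = 2.8125 bits/symbol.

2.8125 bits/symbol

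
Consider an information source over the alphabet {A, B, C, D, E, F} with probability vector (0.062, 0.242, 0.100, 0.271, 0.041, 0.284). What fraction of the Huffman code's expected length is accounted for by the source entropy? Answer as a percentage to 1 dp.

Entropy H = −Σ p log₂ p ≈ 2.2914 bits.
Huffman merges: 41/1000+31/500→103/1000; 1/10+103/1000→203/1000; 203/1000+121/500→89/200; 271/1000+71/250→111/200; 89/200+111/200→1. L = 1153/500 ≈ 2.3060.
Efficiency = H/L = 2.2914/2.3060 = 99.4%.

99.4%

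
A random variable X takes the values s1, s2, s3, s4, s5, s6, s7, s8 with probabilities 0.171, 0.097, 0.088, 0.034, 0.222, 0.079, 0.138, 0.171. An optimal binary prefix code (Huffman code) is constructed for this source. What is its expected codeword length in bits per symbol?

2.891 bits/symbol

Repeatedly combine the two least-probable nodes; the expected code length is the sum of the merged weights.
merge 17/500 + 79/1000 → 113/1000
merge 11/125 + 97/1000 → 37/200
merge 113/1000 + 69/500 → 251/1000
merge 171/1000 + 171/1000 → 171/500
merge 37/200 + 111/500 → 407/1000
merge 251/1000 + 171/500 → 593/1000
merge 407/1000 + 593/1000 → 1
L = 113/1000 + 37/200 + 251/1000 + 171/500 + 407/1000 + 593/1000 + 1 = 2891/1000 = 2.891 bits/symbol.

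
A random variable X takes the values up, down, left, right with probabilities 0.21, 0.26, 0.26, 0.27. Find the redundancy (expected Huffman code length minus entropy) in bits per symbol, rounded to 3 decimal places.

0.007 bits

Entropy H = −Σ p log₂ p ≈ 1.9934 bits.
Huffman merges: 21/100+13/50→47/100; 13/50+27/100→53/100; 47/100+53/100→1. L = 2 ≈ 2.0000.
L − H = 2.0000 − 1.9934 = 0.007 bits.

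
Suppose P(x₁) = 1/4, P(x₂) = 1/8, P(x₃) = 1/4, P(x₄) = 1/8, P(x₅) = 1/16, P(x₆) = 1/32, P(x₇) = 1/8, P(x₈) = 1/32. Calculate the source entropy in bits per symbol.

2.6875 bits

Each probability is a power of 1/2, so log₂(1/p) is an integer.
H = Σ p·log₂(1/p) = 1/4·2 + 1/8·3 + 1/4·2 + 1/8·3 + 1/16·4 + 1/32·5 + 1/8·3 + 1/32·5 = 2.6875 bits.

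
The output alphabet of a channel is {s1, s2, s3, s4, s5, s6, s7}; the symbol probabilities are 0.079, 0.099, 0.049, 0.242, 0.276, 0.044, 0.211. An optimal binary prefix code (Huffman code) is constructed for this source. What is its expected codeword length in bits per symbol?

2.536 bits/symbol

Repeatedly combine the two least-probable nodes; the expected code length is the sum of the merged weights.
merge 11/250 + 49/1000 → 93/1000
merge 79/1000 + 93/1000 → 43/250
merge 99/1000 + 43/250 → 271/1000
merge 211/1000 + 121/500 → 453/1000
merge 271/1000 + 69/250 → 547/1000
merge 453/1000 + 547/1000 → 1
L = 93/1000 + 43/250 + 271/1000 + 453/1000 + 547/1000 + 1 = 317/125 = 2.536 bits/symbol.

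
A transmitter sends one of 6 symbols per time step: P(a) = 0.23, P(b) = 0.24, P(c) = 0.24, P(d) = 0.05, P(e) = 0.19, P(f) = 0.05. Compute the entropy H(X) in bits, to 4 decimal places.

H = −Σ pᵢ log₂ pᵢ.
−0.23·log₂(0.23) = 0.4877
−0.24·log₂(0.24) = 0.4941
−0.24·log₂(0.24) = 0.4941
−0.05·log₂(0.05) = 0.2161
−0.19·log₂(0.19) = 0.4552
−0.05·log₂(0.05) = 0.2161
Sum ≈ 2.3634 → 2.3634 bits.

2.3634 bits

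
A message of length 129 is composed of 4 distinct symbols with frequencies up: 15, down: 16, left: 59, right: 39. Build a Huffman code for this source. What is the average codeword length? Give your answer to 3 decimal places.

Probabilities are the counts divided by 129.
Repeatedly combine the two least-probable nodes; the expected code length is the sum of the merged weights.
merge 5/43 + 16/129 → 31/129
merge 31/129 + 13/43 → 70/129
merge 59/129 + 70/129 → 1
L = 31/129 + 70/129 + 1 = 230/129 ≈ 1.783 bits/symbol.

1.783 bits/symbol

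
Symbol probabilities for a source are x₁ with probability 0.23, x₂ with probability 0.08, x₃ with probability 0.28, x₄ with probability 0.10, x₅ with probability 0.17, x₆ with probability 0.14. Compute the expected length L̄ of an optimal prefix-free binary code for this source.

2.49 bits/symbol

Repeatedly combine the two least-probable nodes; the expected code length is the sum of the merged weights.
merge 2/25 + 1/10 → 9/50
merge 7/50 + 17/100 → 31/100
merge 9/50 + 23/100 → 41/100
merge 7/25 + 31/100 → 59/100
merge 41/100 + 59/100 → 1
L = 9/50 + 31/100 + 41/100 + 59/100 + 1 = 249/100 = 2.49 bits/symbol.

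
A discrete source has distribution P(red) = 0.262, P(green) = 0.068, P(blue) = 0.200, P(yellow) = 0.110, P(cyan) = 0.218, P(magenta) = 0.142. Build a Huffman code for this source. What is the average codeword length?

2.498 bits/symbol

Repeatedly combine the two least-probable nodes; the expected code length is the sum of the merged weights.
merge 17/250 + 11/100 → 89/500
merge 71/500 + 89/500 → 8/25
merge 1/5 + 109/500 → 209/500
merge 131/500 + 8/25 → 291/500
merge 209/500 + 291/500 → 1
L = 89/500 + 8/25 + 209/500 + 291/500 + 1 = 1249/500 = 2.498 bits/symbol.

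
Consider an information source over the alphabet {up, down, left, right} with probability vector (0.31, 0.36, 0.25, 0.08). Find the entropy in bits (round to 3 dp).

1.846 bits

H = −Σ pᵢ log₂ pᵢ.
−0.31·log₂(0.31) = 0.5238
−0.36·log₂(0.36) = 0.5306
−0.25·log₂(0.25) = 0.5000
−0.08·log₂(0.08) = 0.2915
Sum ≈ 1.8459 → 1.846 bits.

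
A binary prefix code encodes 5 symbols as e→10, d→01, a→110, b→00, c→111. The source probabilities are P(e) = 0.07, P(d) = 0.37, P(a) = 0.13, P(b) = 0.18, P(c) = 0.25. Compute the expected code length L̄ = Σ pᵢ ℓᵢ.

2.38 bits/symbol

L̄ = Σ pᵢ·ℓᵢ = 0.07·2 + 0.37·2 + 0.13·3 + 0.18·2 + 0.25·3 = 2.38 bits/symbol.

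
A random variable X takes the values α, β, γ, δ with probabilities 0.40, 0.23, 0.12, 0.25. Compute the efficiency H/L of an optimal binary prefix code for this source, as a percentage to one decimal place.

96.6%

Entropy H = −Σ p log₂ p ≈ 1.8835 bits.
Huffman merges: 3/25+23/100→7/20; 1/4+7/20→3/5; 2/5+3/5→1. L = 39/20 ≈ 1.9500.
Efficiency = H/L = 1.8835/1.9500 = 96.6%.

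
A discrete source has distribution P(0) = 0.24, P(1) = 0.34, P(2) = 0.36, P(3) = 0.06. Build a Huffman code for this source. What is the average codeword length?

Repeatedly combine the two least-probable nodes; the expected code length is the sum of the merged weights.
merge 3/50 + 6/25 → 3/10
merge 3/10 + 17/50 → 16/25
merge 9/25 + 16/25 → 1
L = 3/10 + 16/25 + 1 = 97/50 = 1.94 bits/symbol.

1.94 bits/symbol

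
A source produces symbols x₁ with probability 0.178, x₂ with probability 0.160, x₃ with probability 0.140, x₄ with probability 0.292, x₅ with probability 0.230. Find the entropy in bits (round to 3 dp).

H = −Σ pᵢ log₂ pᵢ.
−0.178·log₂(0.178) = 0.4432
−0.160·log₂(0.160) = 0.4230
−0.140·log₂(0.140) = 0.3971
−0.292·log₂(0.292) = 0.5186
−0.230·log₂(0.230) = 0.4877
Sum ≈ 2.2696 → 2.270 bits.

2.270 bits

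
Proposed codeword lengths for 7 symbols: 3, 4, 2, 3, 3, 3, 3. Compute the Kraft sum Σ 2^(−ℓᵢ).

With common denominator 2^4 = 16: Σ 2^(−ℓᵢ) = 2/16 + 1/16 + 4/16 + 2/16 + 2/16 + 2/16 + 2/16 = 15/16 = 0.9375.

0.9375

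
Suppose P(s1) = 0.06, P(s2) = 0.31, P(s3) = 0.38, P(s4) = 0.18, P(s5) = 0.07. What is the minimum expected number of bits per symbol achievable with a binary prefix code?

Repeatedly combine the two least-probable nodes; the expected code length is the sum of the merged weights.
merge 3/50 + 7/100 → 13/100
merge 13/100 + 9/50 → 31/100
merge 31/100 + 31/100 → 31/50
merge 19/50 + 31/50 → 1
L = 13/100 + 31/100 + 31/50 + 1 = 103/50 = 2.06 bits/symbol.

2.06 bits/symbol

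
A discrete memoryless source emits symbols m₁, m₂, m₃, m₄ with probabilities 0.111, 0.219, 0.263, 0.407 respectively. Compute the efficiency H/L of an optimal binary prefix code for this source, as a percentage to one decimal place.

97.1%

Entropy H = −Σ p log₂ p ≈ 1.8665 bits.
Huffman merges: 111/1000+219/1000→33/100; 263/1000+33/100→593/1000; 407/1000+593/1000→1. L = 1923/1000 ≈ 1.9230.
Efficiency = H/L = 1.8665/1.9230 = 97.1%.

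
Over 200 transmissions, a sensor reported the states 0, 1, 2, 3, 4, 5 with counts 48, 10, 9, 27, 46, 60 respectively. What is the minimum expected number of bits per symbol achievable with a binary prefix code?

2.325 bits/symbol

Probabilities are the counts divided by 200.
Repeatedly combine the two least-probable nodes; the expected code length is the sum of the merged weights.
merge 9/200 + 1/20 → 19/200
merge 19/200 + 27/200 → 23/100
merge 23/100 + 23/100 → 23/50
merge 6/25 + 3/10 → 27/50
merge 23/50 + 27/50 → 1
L = 19/200 + 23/100 + 23/50 + 27/50 + 1 = 93/40 = 2.325 bits/symbol.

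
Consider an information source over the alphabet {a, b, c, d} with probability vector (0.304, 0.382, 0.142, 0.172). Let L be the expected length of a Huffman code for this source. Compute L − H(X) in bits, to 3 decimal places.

Entropy H = −Σ p log₂ p ≈ 1.8893 bits.
Huffman merges: 71/500+43/250→157/500; 38/125+157/500→309/500; 191/500+309/500→1. L = 483/250 ≈ 1.9320.
L − H = 1.9320 − 1.8893 = 0.043 bits.

0.043 bits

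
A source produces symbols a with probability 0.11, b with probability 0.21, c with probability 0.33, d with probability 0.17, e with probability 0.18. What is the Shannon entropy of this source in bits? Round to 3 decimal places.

2.231 bits

H = −Σ pᵢ log₂ pᵢ.
−0.11·log₂(0.11) = 0.3503
−0.21·log₂(0.21) = 0.4728
−0.33·log₂(0.33) = 0.5278
−0.17·log₂(0.17) = 0.4346
−0.18·log₂(0.18) = 0.4453
Sum ≈ 2.2308 → 2.231 bits.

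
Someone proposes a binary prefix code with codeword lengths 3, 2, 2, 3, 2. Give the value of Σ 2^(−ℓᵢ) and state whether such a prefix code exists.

1; yes

With common denominator 2^3 = 8: Σ 2^(−ℓᵢ) = 1/8 + 2/8 + 2/8 + 1/8 + 2/8 = 8/8 = 1.
Kraft's inequality requires Σ ≤ 1; here Σ = 1 ≤ 1, so such a prefix code exists.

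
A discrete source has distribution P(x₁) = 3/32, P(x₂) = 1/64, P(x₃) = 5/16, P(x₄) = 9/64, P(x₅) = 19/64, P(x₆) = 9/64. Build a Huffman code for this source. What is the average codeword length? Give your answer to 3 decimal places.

2.359 bits/symbol

Repeatedly combine the two least-probable nodes; the expected code length is the sum of the merged weights.
merge 1/64 + 3/32 → 7/64
merge 7/64 + 9/64 → 1/4
merge 9/64 + 1/4 → 25/64
merge 19/64 + 5/16 → 39/64
merge 25/64 + 39/64 → 1
L = 7/64 + 1/4 + 25/64 + 39/64 + 1 = 151/64 ≈ 2.359 bits/symbol.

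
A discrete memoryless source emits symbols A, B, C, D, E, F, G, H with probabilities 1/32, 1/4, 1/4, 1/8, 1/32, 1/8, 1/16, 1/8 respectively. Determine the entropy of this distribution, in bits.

2.6875 bits

Each probability is a power of 1/2, so log₂(1/p) is an integer.
H = Σ p·log₂(1/p) = 1/32·5 + 1/4·2 + 1/4·2 + 1/8·3 + 1/32·5 + 1/8·3 + 1/16·4 + 1/8·3 = 2.6875 bits.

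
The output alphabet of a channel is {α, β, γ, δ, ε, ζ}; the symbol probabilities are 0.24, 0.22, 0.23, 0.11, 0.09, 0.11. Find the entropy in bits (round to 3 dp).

2.476 bits

H = −Σ pᵢ log₂ pᵢ.
−0.24·log₂(0.24) = 0.4941
−0.22·log₂(0.22) = 0.4806
−0.23·log₂(0.23) = 0.4877
−0.11·log₂(0.11) = 0.3503
−0.09·log₂(0.09) = 0.3127
−0.11·log₂(0.11) = 0.3503
Sum ≈ 2.4756 → 2.476 bits.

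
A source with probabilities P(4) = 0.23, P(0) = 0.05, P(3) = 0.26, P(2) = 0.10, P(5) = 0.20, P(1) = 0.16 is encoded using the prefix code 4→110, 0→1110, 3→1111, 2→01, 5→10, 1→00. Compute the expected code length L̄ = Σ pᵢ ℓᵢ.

2.85 bits/symbol

L̄ = Σ pᵢ·ℓᵢ = 0.23·3 + 0.05·4 + 0.26·4 + 0.10·2 + 0.20·2 + 0.16·2 = 2.85 bits/symbol.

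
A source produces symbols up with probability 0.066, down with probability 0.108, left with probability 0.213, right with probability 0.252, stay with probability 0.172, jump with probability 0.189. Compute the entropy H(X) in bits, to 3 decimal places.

H = −Σ pᵢ log₂ pᵢ.
−0.066·log₂(0.066) = 0.2588
−0.108·log₂(0.108) = 0.3468
−0.213·log₂(0.213) = 0.4752
−0.252·log₂(0.252) = 0.5011
−0.172·log₂(0.172) = 0.4368
−0.189·log₂(0.189) = 0.4543
Sum ≈ 2.4730 → 2.473 bits.

2.473 bits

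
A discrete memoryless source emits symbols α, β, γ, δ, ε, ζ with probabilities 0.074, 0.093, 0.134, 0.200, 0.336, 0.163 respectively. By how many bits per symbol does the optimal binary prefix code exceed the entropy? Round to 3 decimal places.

Entropy H = −Σ p log₂ p ≈ 2.4049 bits.
Huffman merges: 37/500+93/1000→167/1000; 67/500+163/1000→297/1000; 167/1000+1/5→367/1000; 297/1000+42/125→633/1000; 367/1000+633/1000→1. L = 308/125 ≈ 2.4640.
L − H = 2.4640 − 2.4049 = 0.059 bits.

0.059 bits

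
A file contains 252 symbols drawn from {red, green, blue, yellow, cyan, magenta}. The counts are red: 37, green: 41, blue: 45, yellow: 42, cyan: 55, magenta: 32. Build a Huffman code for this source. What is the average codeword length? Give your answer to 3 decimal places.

2.603 bits/symbol

Probabilities are the counts divided by 252.
Repeatedly combine the two least-probable nodes; the expected code length is the sum of the merged weights.
merge 8/63 + 37/252 → 23/84
merge 41/252 + 1/6 → 83/252
merge 5/28 + 55/252 → 25/63
merge 23/84 + 83/252 → 38/63
merge 25/63 + 38/63 → 1
L = 23/84 + 83/252 + 25/63 + 38/63 + 1 = 164/63 ≈ 2.603 bits/symbol.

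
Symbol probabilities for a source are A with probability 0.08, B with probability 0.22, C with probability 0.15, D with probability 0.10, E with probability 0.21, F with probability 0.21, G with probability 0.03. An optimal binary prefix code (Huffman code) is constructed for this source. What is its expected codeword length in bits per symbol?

2.68 bits/symbol

Repeatedly combine the two least-probable nodes; the expected code length is the sum of the merged weights.
merge 3/100 + 2/25 → 11/100
merge 1/10 + 11/100 → 21/100
merge 3/20 + 21/100 → 9/25
merge 21/100 + 21/100 → 21/50
merge 11/50 + 9/25 → 29/50
merge 21/50 + 29/50 → 1
L = 11/100 + 21/100 + 9/25 + 21/50 + 29/50 + 1 = 67/25 = 2.68 bits/symbol.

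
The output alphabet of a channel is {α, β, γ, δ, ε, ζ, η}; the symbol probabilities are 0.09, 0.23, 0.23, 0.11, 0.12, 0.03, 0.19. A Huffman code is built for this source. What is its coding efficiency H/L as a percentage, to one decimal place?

Entropy H = −Σ p log₂ p ≈ 2.6123 bits.
Huffman merges: 3/100+9/100→3/25; 11/100+3/25→23/100; 3/25+19/100→31/100; 23/100+23/100→23/50; 23/100+31/100→27/50; 23/50+27/50→1. L = 133/50 ≈ 2.6600.
Efficiency = H/L = 2.6123/2.6600 = 98.2%.

98.2%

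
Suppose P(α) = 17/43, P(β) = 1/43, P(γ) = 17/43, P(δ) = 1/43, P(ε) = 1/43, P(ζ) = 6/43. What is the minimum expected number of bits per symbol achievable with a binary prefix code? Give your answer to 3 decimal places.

Repeatedly combine the two least-probable nodes; the expected code length is the sum of the merged weights.
merge 1/43 + 1/43 → 2/43
merge 1/43 + 2/43 → 3/43
merge 3/43 + 6/43 → 9/43
merge 9/43 + 17/43 → 26/43
merge 17/43 + 26/43 → 1
L = 2/43 + 3/43 + 9/43 + 26/43 + 1 = 83/43 ≈ 1.930 bits/symbol.

1.930 bits/symbol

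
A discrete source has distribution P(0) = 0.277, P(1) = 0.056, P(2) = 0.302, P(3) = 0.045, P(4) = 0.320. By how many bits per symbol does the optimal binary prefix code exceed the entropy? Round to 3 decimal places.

0.106 bits

Entropy H = −Σ p log₂ p ≈ 1.9949 bits.
Huffman merges: 9/200+7/125→101/1000; 101/1000+277/1000→189/500; 151/500+8/25→311/500; 189/500+311/500→1. L = 2101/1000 ≈ 2.1010.
L − H = 2.1010 − 1.9949 = 0.106 bits.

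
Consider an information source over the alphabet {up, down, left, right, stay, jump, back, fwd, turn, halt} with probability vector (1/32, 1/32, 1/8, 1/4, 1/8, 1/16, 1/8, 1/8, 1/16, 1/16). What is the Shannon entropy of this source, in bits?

3.0625 bits

Each probability is a power of 1/2, so log₂(1/p) is an integer.
H = Σ p·log₂(1/p) = 1/32·5 + 1/32·5 + 1/8·3 + 1/4·2 + 1/8·3 + 1/16·4 + 1/8·3 + 1/8·3 + 1/16·4 + 1/16·4 = 3.0625 bits.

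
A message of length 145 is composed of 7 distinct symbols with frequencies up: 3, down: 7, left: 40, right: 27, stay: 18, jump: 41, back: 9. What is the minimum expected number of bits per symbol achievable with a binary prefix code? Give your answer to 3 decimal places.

2.455 bits/symbol

Probabilities are the counts divided by 145.
Repeatedly combine the two least-probable nodes; the expected code length is the sum of the merged weights.
merge 3/145 + 7/145 → 2/29
merge 9/145 + 2/29 → 19/145
merge 18/145 + 19/145 → 37/145
merge 27/145 + 37/145 → 64/145
merge 8/29 + 41/145 → 81/145
merge 64/145 + 81/145 → 1
L = 2/29 + 19/145 + 37/145 + 64/145 + 81/145 + 1 = 356/145 ≈ 2.455 bits/symbol.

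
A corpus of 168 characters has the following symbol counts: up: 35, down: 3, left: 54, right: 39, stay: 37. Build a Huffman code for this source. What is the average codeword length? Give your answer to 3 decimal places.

Probabilities are the counts divided by 168.
Repeatedly combine the two least-probable nodes; the expected code length is the sum of the merged weights.
merge 1/56 + 5/24 → 19/84
merge 37/168 + 19/84 → 25/56
merge 13/56 + 9/28 → 31/56
merge 25/56 + 31/56 → 1
L = 19/84 + 25/56 + 31/56 + 1 = 187/84 ≈ 2.226 bits/symbol.

2.226 bits/symbol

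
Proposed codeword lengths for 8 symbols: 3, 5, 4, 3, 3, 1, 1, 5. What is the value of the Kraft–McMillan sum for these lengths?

1.5

With common denominator 2^5 = 32: Σ 2^(−ℓᵢ) = 4/32 + 1/32 + 2/32 + 4/32 + 4/32 + 16/32 + 16/32 + 1/32 = 48/32 = 1.5.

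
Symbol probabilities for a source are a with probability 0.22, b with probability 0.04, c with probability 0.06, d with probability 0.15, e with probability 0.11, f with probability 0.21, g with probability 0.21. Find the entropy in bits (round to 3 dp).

H = −Σ pᵢ log₂ pᵢ.
−0.22·log₂(0.22) = 0.4806
−0.04·log₂(0.04) = 0.1858
−0.06·log₂(0.06) = 0.2435
−0.15·log₂(0.15) = 0.4105
−0.11·log₂(0.11) = 0.3503
−0.21·log₂(0.21) = 0.4728
−0.21·log₂(0.21) = 0.4728
Sum ≈ 2.6163 → 2.616 bits.

2.616 bits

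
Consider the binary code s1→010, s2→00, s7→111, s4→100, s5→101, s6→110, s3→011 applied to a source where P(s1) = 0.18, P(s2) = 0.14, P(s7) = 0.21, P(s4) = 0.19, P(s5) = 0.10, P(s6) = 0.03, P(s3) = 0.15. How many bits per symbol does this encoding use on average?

L̄ = Σ pᵢ·ℓᵢ = 0.18·3 + 0.14·2 + 0.21·3 + 0.19·3 + 0.10·3 + 0.03·3 + 0.15·3 = 2.86 bits/symbol.

2.86 bits/symbol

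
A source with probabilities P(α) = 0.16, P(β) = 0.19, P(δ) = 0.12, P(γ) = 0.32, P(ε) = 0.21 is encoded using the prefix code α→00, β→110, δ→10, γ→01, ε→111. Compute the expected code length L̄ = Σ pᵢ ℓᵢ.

2.4 bits/symbol

L̄ = Σ pᵢ·ℓᵢ = 0.16·2 + 0.19·3 + 0.12·2 + 0.32·2 + 0.21·3 = 2.4 bits/symbol.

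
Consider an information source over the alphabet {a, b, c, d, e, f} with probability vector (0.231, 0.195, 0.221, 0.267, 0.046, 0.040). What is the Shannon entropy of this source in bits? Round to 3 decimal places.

H = −Σ pᵢ log₂ pᵢ.
−0.231·log₂(0.231) = 0.4883
−0.195·log₂(0.195) = 0.4599
−0.221·log₂(0.221) = 0.4813
−0.267·log₂(0.267) = 0.5087
−0.046·log₂(0.046) = 0.2043
−0.040·log₂(0.040) = 0.1858
Sum ≈ 2.3283 → 2.328 bits.

2.328 bits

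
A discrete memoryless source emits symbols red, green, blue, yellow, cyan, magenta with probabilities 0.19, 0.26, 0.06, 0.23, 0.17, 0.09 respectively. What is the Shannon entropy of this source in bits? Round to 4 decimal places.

H = −Σ pᵢ log₂ pᵢ.
−0.19·log₂(0.19) = 0.4552
−0.26·log₂(0.26) = 0.5053
−0.06·log₂(0.06) = 0.2435
−0.23·log₂(0.23) = 0.4877
−0.17·log₂(0.17) = 0.4346
−0.09·log₂(0.09) = 0.3127
Sum ≈ 2.4390 → 2.4390 bits.

2.4390 bits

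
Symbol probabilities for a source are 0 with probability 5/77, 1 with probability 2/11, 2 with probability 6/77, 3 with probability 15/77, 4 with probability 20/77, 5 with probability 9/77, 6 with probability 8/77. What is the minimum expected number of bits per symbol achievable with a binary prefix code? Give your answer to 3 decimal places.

2.688 bits/symbol

Repeatedly combine the two least-probable nodes; the expected code length is the sum of the merged weights.
merge 5/77 + 6/77 → 1/7
merge 8/77 + 9/77 → 17/77
merge 1/7 + 2/11 → 25/77
merge 15/77 + 17/77 → 32/77
merge 20/77 + 25/77 → 45/77
merge 32/77 + 45/77 → 1
L = 1/7 + 17/77 + 25/77 + 32/77 + 45/77 + 1 = 207/77 ≈ 2.688 bits/symbol.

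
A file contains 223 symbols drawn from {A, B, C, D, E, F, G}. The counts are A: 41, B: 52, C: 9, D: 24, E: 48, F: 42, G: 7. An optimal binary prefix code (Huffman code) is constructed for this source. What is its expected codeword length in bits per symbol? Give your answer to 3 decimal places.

Probabilities are the counts divided by 223.
Repeatedly combine the two least-probable nodes; the expected code length is the sum of the merged weights.
merge 7/223 + 9/223 → 16/223
merge 16/223 + 24/223 → 40/223
merge 40/223 + 41/223 → 81/223
merge 42/223 + 48/223 → 90/223
merge 52/223 + 81/223 → 133/223
merge 90/223 + 133/223 → 1
L = 16/223 + 40/223 + 81/223 + 90/223 + 133/223 + 1 = 583/223 ≈ 2.614 bits/symbol.

2.614 bits/symbol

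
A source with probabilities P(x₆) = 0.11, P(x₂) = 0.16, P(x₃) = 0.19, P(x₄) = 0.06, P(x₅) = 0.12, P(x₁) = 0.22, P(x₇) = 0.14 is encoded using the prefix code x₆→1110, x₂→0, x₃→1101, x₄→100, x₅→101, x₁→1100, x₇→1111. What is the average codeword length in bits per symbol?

3.34 bits/symbol

L̄ = Σ pᵢ·ℓᵢ = 0.11·4 + 0.16·1 + 0.19·4 + 0.06·3 + 0.12·3 + 0.22·4 + 0.14·4 = 3.34 bits/symbol.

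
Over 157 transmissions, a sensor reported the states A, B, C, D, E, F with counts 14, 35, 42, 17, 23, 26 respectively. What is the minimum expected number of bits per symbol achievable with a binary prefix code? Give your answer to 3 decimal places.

Probabilities are the counts divided by 157.
Repeatedly combine the two least-probable nodes; the expected code length is the sum of the merged weights.
merge 14/157 + 17/157 → 31/157
merge 23/157 + 26/157 → 49/157
merge 31/157 + 35/157 → 66/157
merge 42/157 + 49/157 → 91/157
merge 66/157 + 91/157 → 1
L = 31/157 + 49/157 + 66/157 + 91/157 + 1 = 394/157 ≈ 2.510 bits/symbol.

2.510 bits/symbol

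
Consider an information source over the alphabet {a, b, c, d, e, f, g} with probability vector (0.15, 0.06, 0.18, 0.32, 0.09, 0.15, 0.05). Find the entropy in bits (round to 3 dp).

H = −Σ pᵢ log₂ pᵢ.
−0.15·log₂(0.15) = 0.4105
−0.06·log₂(0.06) = 0.2435
−0.18·log₂(0.18) = 0.4453
−0.32·log₂(0.32) = 0.5260
−0.09·log₂(0.09) = 0.3127
−0.15·log₂(0.15) = 0.4105
−0.05·log₂(0.05) = 0.2161
Sum ≈ 2.5647 → 2.565 bits.

2.565 bits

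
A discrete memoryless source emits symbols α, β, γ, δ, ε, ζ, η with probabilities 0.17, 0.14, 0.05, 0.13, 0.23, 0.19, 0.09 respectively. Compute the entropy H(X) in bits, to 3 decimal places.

2.686 bits

H = −Σ pᵢ log₂ pᵢ.
−0.17·log₂(0.17) = 0.4346
−0.14·log₂(0.14) = 0.3971
−0.05·log₂(0.05) = 0.2161
−0.13·log₂(0.13) = 0.3826
−0.23·log₂(0.23) = 0.4877
−0.19·log₂(0.19) = 0.4552
−0.09·log₂(0.09) = 0.3127
Sum ≈ 2.6860 → 2.686 bits.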